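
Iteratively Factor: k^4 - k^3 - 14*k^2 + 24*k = (k)*(k^3 - k^2 - 14*k + 24) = k*(k - 3)*(k^2 + 2*k - 8) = k*(k - 3)*(k - 2)*(k + 4)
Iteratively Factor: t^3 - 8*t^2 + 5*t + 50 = (t - 5)*(t^2 - 3*t - 10) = (t - 5)^2*(t + 2)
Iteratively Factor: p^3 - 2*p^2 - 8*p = (p)*(p^2 - 2*p - 8) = p*(p + 2)*(p - 4)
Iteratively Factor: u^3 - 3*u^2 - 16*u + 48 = (u - 4)*(u^2 + u - 12) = (u - 4)*(u - 3)*(u + 4)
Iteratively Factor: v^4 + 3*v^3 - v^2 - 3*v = (v)*(v^3 + 3*v^2 - v - 3) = v*(v + 1)*(v^2 + 2*v - 3) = v*(v - 1)*(v + 1)*(v + 3)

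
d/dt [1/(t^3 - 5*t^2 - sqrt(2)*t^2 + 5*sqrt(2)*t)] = (-3*t^2 + 2*sqrt(2)*t + 10*t - 5*sqrt(2))/(t^2*(t^2 - 5*t - sqrt(2)*t + 5*sqrt(2))^2)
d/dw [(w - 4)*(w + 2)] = 2*w - 2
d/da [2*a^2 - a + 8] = 4*a - 1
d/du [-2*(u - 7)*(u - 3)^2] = 2*(17 - 3*u)*(u - 3)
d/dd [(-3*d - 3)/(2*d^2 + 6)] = 3*(-d^2 + 2*d*(d + 1) - 3)/(2*(d^2 + 3)^2)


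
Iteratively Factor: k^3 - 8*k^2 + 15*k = (k - 5)*(k^2 - 3*k) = k*(k - 5)*(k - 3)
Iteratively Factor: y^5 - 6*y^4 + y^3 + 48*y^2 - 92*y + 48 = (y - 2)*(y^4 - 4*y^3 - 7*y^2 + 34*y - 24) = (y - 2)*(y + 3)*(y^3 - 7*y^2 + 14*y - 8) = (y - 4)*(y - 2)*(y + 3)*(y^2 - 3*y + 2) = (y - 4)*(y - 2)^2*(y + 3)*(y - 1)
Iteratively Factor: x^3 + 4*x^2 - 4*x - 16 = (x - 2)*(x^2 + 6*x + 8) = (x - 2)*(x + 4)*(x + 2)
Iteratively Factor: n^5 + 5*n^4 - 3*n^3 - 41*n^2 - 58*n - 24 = (n + 1)*(n^4 + 4*n^3 - 7*n^2 - 34*n - 24) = (n + 1)*(n + 4)*(n^3 - 7*n - 6) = (n - 3)*(n + 1)*(n + 4)*(n^2 + 3*n + 2) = (n - 3)*(n + 1)*(n + 2)*(n + 4)*(n + 1)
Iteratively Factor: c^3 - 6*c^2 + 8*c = (c - 4)*(c^2 - 2*c) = (c - 4)*(c - 2)*(c)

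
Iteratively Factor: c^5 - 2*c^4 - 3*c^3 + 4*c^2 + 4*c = (c - 2)*(c^4 - 3*c^2 - 2*c) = (c - 2)^2*(c^3 + 2*c^2 + c) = (c - 2)^2*(c + 1)*(c^2 + c) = c*(c - 2)^2*(c + 1)*(c + 1)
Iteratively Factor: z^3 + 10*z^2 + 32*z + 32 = (z + 4)*(z^2 + 6*z + 8) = (z + 2)*(z + 4)*(z + 4)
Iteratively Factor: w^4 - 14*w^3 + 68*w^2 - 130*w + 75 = (w - 5)*(w^3 - 9*w^2 + 23*w - 15) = (w - 5)*(w - 3)*(w^2 - 6*w + 5) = (w - 5)^2*(w - 3)*(w - 1)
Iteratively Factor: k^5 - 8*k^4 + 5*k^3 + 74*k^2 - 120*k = (k - 4)*(k^4 - 4*k^3 - 11*k^2 + 30*k) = (k - 5)*(k - 4)*(k^3 + k^2 - 6*k) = (k - 5)*(k - 4)*(k - 2)*(k^2 + 3*k) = (k - 5)*(k - 4)*(k - 2)*(k + 3)*(k)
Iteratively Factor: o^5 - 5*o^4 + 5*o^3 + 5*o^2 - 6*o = (o + 1)*(o^4 - 6*o^3 + 11*o^2 - 6*o) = (o - 3)*(o + 1)*(o^3 - 3*o^2 + 2*o) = (o - 3)*(o - 1)*(o + 1)*(o^2 - 2*o) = (o - 3)*(o - 2)*(o - 1)*(o + 1)*(o)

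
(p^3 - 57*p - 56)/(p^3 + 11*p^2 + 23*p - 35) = (p^2 - 7*p - 8)/(p^2 + 4*p - 5)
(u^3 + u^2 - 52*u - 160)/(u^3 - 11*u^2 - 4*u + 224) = (u + 5)/(u - 7)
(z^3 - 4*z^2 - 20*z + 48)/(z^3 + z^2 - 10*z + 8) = (z - 6)/(z - 1)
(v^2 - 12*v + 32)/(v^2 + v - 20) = (v - 8)/(v + 5)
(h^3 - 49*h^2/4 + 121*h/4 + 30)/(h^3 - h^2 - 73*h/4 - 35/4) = (4*h^2 - 29*h - 24)/(4*h^2 + 16*h + 7)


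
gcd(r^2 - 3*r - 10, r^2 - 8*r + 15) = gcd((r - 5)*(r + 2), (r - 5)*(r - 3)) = r - 5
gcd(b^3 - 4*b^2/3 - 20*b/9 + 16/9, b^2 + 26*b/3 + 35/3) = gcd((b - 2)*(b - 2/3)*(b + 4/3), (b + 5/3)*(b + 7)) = 1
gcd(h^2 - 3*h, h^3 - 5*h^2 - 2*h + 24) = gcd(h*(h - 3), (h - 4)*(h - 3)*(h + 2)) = h - 3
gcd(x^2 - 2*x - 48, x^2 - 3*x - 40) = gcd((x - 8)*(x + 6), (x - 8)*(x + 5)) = x - 8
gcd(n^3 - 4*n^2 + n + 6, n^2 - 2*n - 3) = n^2 - 2*n - 3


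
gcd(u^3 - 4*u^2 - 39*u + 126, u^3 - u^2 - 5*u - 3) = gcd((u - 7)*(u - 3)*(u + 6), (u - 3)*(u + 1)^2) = u - 3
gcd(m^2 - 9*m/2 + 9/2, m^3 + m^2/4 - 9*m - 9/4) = m - 3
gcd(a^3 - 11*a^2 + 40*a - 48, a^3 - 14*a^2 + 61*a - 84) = a^2 - 7*a + 12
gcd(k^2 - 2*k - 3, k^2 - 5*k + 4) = 1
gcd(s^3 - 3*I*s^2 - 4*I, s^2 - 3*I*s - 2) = s - 2*I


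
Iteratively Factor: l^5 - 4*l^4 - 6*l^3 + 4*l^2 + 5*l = (l - 1)*(l^4 - 3*l^3 - 9*l^2 - 5*l) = (l - 1)*(l + 1)*(l^3 - 4*l^2 - 5*l) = (l - 1)*(l + 1)^2*(l^2 - 5*l) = l*(l - 1)*(l + 1)^2*(l - 5)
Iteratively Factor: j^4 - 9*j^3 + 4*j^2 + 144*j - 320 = (j + 4)*(j^3 - 13*j^2 + 56*j - 80) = (j - 5)*(j + 4)*(j^2 - 8*j + 16) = (j - 5)*(j - 4)*(j + 4)*(j - 4)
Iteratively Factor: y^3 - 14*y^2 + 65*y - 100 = (y - 5)*(y^2 - 9*y + 20) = (y - 5)*(y - 4)*(y - 5)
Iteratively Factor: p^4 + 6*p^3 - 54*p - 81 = (p + 3)*(p^3 + 3*p^2 - 9*p - 27) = (p + 3)^2*(p^2 - 9) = (p + 3)^3*(p - 3)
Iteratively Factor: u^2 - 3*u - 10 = (u + 2)*(u - 5)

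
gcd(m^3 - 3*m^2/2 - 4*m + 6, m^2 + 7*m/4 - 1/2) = m + 2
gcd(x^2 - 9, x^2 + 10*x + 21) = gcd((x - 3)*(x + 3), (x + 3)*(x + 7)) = x + 3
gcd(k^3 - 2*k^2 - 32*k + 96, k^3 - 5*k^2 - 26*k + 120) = k - 4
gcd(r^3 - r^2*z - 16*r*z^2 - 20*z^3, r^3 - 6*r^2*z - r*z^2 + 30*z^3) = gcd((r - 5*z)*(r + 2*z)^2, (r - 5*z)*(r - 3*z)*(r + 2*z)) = -r^2 + 3*r*z + 10*z^2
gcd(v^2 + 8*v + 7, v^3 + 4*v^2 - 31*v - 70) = v + 7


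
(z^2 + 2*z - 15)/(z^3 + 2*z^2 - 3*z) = (z^2 + 2*z - 15)/(z*(z^2 + 2*z - 3))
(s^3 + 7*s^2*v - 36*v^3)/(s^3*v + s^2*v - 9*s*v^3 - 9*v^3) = (s^2 + 4*s*v - 12*v^2)/(v*(s^2 - 3*s*v + s - 3*v))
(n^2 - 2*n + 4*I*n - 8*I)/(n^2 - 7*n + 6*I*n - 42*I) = (n^2 + n*(-2 + 4*I) - 8*I)/(n^2 + n*(-7 + 6*I) - 42*I)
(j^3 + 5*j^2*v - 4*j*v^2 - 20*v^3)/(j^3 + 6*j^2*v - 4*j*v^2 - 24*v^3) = (j + 5*v)/(j + 6*v)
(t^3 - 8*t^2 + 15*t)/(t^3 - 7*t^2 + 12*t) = (t - 5)/(t - 4)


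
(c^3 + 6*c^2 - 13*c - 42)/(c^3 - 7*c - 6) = (c + 7)/(c + 1)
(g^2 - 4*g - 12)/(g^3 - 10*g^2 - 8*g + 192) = (g + 2)/(g^2 - 4*g - 32)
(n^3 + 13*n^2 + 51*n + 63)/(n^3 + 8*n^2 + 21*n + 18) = (n + 7)/(n + 2)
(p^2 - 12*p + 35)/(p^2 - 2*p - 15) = (p - 7)/(p + 3)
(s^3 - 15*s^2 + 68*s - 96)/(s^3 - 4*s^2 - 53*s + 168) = (s - 4)/(s + 7)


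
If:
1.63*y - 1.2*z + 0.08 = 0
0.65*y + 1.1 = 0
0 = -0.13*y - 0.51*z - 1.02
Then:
No Solution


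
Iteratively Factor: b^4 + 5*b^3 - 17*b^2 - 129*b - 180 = (b + 3)*(b^3 + 2*b^2 - 23*b - 60) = (b + 3)*(b + 4)*(b^2 - 2*b - 15) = (b - 5)*(b + 3)*(b + 4)*(b + 3)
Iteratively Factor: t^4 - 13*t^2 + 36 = (t + 3)*(t^3 - 3*t^2 - 4*t + 12) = (t + 2)*(t + 3)*(t^2 - 5*t + 6) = (t - 3)*(t + 2)*(t + 3)*(t - 2)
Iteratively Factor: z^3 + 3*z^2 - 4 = (z + 2)*(z^2 + z - 2) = (z - 1)*(z + 2)*(z + 2)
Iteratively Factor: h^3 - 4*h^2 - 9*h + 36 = (h - 3)*(h^2 - h - 12) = (h - 3)*(h + 3)*(h - 4)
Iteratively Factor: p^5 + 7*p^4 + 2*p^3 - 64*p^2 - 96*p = (p + 4)*(p^4 + 3*p^3 - 10*p^2 - 24*p) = (p + 4)^2*(p^3 - p^2 - 6*p) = (p + 2)*(p + 4)^2*(p^2 - 3*p) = p*(p + 2)*(p + 4)^2*(p - 3)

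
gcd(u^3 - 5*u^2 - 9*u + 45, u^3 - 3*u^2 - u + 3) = u - 3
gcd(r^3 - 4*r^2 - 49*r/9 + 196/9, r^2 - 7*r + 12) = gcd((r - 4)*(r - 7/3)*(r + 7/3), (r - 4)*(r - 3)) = r - 4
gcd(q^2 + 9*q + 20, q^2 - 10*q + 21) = 1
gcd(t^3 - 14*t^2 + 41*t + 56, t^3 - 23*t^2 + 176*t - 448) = t^2 - 15*t + 56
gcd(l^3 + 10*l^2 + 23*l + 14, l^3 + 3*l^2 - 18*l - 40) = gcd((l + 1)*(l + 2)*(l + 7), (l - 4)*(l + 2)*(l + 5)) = l + 2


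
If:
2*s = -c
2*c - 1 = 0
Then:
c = 1/2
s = -1/4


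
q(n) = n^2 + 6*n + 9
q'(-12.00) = -18.00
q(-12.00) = 81.00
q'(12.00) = 30.00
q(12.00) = 225.00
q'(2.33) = 10.66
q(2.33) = 28.41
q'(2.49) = 10.98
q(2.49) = 30.14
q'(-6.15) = -6.30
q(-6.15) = 9.92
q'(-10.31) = -14.62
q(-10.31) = 53.44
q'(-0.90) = 4.20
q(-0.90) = 4.41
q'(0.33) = 6.66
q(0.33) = 11.09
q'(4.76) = 15.52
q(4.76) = 60.22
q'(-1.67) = 2.66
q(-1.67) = 1.77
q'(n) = 2*n + 6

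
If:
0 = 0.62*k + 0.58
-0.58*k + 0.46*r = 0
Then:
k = -0.94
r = -1.18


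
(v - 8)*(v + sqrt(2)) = v^2 - 8*v + sqrt(2)*v - 8*sqrt(2)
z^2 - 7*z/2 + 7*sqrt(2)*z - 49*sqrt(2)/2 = (z - 7/2)*(z + 7*sqrt(2))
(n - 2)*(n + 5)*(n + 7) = n^3 + 10*n^2 + 11*n - 70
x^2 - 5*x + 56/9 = (x - 8/3)*(x - 7/3)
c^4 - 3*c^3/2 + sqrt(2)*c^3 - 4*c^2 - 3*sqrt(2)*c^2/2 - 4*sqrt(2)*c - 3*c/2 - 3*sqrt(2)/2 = (c - 3)*(c + 1/2)*(c + 1)*(c + sqrt(2))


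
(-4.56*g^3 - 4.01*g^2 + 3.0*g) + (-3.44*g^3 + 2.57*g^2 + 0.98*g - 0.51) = -8.0*g^3 - 1.44*g^2 + 3.98*g - 0.51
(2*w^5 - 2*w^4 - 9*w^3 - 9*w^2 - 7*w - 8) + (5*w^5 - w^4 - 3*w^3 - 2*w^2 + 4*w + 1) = 7*w^5 - 3*w^4 - 12*w^3 - 11*w^2 - 3*w - 7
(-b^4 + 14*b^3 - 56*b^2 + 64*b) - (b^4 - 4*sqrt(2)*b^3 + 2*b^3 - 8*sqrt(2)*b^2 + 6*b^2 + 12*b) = -2*b^4 + 4*sqrt(2)*b^3 + 12*b^3 - 62*b^2 + 8*sqrt(2)*b^2 + 52*b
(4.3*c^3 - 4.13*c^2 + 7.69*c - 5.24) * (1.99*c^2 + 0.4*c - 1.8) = 8.557*c^5 - 6.4987*c^4 + 5.9111*c^3 + 0.0824000000000016*c^2 - 15.938*c + 9.432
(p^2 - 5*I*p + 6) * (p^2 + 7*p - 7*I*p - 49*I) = p^4 + 7*p^3 - 12*I*p^3 - 29*p^2 - 84*I*p^2 - 203*p - 42*I*p - 294*I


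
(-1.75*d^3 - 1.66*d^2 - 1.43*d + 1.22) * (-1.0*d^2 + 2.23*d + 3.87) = 1.75*d^5 - 2.2425*d^4 - 9.0443*d^3 - 10.8331*d^2 - 2.8135*d + 4.7214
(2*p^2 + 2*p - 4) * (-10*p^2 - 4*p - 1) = -20*p^4 - 28*p^3 + 30*p^2 + 14*p + 4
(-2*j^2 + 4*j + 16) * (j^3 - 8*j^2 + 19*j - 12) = -2*j^5 + 20*j^4 - 54*j^3 - 28*j^2 + 256*j - 192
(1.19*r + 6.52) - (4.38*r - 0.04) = 6.56 - 3.19*r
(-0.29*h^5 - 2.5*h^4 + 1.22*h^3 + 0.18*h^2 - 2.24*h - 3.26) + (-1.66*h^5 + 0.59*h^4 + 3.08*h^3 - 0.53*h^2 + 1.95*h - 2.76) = -1.95*h^5 - 1.91*h^4 + 4.3*h^3 - 0.35*h^2 - 0.29*h - 6.02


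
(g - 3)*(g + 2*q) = g^2 + 2*g*q - 3*g - 6*q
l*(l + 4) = l^2 + 4*l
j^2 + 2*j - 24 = (j - 4)*(j + 6)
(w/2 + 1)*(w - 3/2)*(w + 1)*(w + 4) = w^4/2 + 11*w^3/4 + 7*w^2/4 - 13*w/2 - 6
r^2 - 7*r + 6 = (r - 6)*(r - 1)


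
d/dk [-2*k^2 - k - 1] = -4*k - 1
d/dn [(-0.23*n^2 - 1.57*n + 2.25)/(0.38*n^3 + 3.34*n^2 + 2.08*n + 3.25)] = (0.0874*n^4 + 1.1932*n^3 + 2.2004*n^2 - 16.525*n - 9.7825)/(0.1444*n^6 + 2.5384*n^5 + 12.7364*n^4 + 16.3644*n^3 + 26.0364*n^2 + 13.52*n + 10.5625)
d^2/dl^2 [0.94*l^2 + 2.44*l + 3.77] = 1.88000000000000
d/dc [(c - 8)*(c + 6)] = 2*c - 2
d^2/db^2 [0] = 0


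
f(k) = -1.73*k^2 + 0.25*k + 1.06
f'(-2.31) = 8.24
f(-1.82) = -5.13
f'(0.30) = -0.79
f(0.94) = -0.23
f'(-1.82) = 6.55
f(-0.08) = 1.03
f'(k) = 0.25 - 3.46*k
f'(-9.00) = 31.39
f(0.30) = 0.98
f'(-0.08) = 0.53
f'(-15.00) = 52.15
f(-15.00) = -391.94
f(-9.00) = -141.32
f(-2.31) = -8.75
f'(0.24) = -0.58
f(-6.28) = -68.74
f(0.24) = 1.02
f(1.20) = -1.13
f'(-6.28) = 21.98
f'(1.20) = -3.90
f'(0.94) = -3.00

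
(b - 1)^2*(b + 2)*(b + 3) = b^4 + 3*b^3 - 3*b^2 - 7*b + 6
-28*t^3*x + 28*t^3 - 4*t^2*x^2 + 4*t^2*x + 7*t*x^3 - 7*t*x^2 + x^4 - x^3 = (-2*t + x)*(2*t + x)*(7*t + x)*(x - 1)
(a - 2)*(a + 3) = a^2 + a - 6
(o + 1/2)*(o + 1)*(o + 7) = o^3 + 17*o^2/2 + 11*o + 7/2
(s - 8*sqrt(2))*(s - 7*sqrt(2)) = s^2 - 15*sqrt(2)*s + 112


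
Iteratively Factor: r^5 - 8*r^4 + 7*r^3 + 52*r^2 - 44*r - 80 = (r + 2)*(r^4 - 10*r^3 + 27*r^2 - 2*r - 40) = (r - 2)*(r + 2)*(r^3 - 8*r^2 + 11*r + 20) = (r - 2)*(r + 1)*(r + 2)*(r^2 - 9*r + 20) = (r - 4)*(r - 2)*(r + 1)*(r + 2)*(r - 5)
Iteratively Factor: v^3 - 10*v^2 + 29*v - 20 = (v - 4)*(v^2 - 6*v + 5) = (v - 5)*(v - 4)*(v - 1)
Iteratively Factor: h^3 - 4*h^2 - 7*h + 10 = (h - 1)*(h^2 - 3*h - 10) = (h - 5)*(h - 1)*(h + 2)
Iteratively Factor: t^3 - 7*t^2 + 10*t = (t - 2)*(t^2 - 5*t) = t*(t - 2)*(t - 5)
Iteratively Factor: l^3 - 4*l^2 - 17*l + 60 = (l - 3)*(l^2 - l - 20) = (l - 5)*(l - 3)*(l + 4)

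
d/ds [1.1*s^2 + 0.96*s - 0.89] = 2.2*s + 0.96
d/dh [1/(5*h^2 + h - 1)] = (-10*h - 1)/(5*h^2 + h - 1)^2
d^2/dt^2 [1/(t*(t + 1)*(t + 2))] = 2*(6*t^4 + 24*t^3 + 33*t^2 + 18*t + 4)/(t^3*(t^6 + 9*t^5 + 33*t^4 + 63*t^3 + 66*t^2 + 36*t + 8))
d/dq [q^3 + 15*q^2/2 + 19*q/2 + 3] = 3*q^2 + 15*q + 19/2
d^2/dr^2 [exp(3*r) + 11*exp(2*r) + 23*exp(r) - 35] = (9*exp(2*r) + 44*exp(r) + 23)*exp(r)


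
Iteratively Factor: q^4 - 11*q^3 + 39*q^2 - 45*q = (q)*(q^3 - 11*q^2 + 39*q - 45) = q*(q - 5)*(q^2 - 6*q + 9) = q*(q - 5)*(q - 3)*(q - 3)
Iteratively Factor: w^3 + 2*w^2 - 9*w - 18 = (w + 3)*(w^2 - w - 6) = (w - 3)*(w + 3)*(w + 2)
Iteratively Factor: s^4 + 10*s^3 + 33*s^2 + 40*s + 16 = (s + 1)*(s^3 + 9*s^2 + 24*s + 16) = (s + 1)^2*(s^2 + 8*s + 16) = (s + 1)^2*(s + 4)*(s + 4)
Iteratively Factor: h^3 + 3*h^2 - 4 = (h + 2)*(h^2 + h - 2) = (h + 2)^2*(h - 1)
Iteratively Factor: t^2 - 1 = (t + 1)*(t - 1)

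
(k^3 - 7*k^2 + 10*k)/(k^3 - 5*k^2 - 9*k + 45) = k*(k - 2)/(k^2 - 9)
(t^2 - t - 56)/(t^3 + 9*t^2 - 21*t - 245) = (t - 8)/(t^2 + 2*t - 35)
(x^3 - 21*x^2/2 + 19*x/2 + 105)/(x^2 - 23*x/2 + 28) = (2*x^3 - 21*x^2 + 19*x + 210)/(2*x^2 - 23*x + 56)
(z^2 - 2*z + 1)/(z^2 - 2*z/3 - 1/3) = 3*(z - 1)/(3*z + 1)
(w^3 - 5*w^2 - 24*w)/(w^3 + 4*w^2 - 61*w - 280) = w*(w + 3)/(w^2 + 12*w + 35)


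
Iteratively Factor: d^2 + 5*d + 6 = (d + 2)*(d + 3)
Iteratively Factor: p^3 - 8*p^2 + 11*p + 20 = (p - 4)*(p^2 - 4*p - 5) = (p - 5)*(p - 4)*(p + 1)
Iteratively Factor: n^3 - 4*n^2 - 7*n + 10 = (n + 2)*(n^2 - 6*n + 5) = (n - 5)*(n + 2)*(n - 1)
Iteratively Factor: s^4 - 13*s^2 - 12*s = (s + 1)*(s^3 - s^2 - 12*s) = s*(s + 1)*(s^2 - s - 12) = s*(s - 4)*(s + 1)*(s + 3)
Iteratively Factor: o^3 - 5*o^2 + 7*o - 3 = (o - 1)*(o^2 - 4*o + 3) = (o - 1)^2*(o - 3)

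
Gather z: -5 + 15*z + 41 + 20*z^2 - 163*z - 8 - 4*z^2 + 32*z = 16*z^2 - 116*z + 28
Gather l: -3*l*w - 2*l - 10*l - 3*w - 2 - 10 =l*(-3*w - 12) - 3*w - 12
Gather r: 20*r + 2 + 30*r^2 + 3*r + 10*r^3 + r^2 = 10*r^3 + 31*r^2 + 23*r + 2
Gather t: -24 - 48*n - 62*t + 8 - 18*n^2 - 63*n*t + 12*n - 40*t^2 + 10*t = -18*n^2 - 36*n - 40*t^2 + t*(-63*n - 52) - 16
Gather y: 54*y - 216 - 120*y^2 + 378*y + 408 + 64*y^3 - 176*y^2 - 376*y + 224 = 64*y^3 - 296*y^2 + 56*y + 416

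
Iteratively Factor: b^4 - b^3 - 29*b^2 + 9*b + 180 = (b - 5)*(b^3 + 4*b^2 - 9*b - 36) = (b - 5)*(b + 3)*(b^2 + b - 12) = (b - 5)*(b + 3)*(b + 4)*(b - 3)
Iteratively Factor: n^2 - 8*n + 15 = (n - 3)*(n - 5)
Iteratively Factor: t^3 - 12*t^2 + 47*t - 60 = (t - 4)*(t^2 - 8*t + 15) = (t - 4)*(t - 3)*(t - 5)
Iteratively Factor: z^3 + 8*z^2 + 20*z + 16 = (z + 4)*(z^2 + 4*z + 4) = (z + 2)*(z + 4)*(z + 2)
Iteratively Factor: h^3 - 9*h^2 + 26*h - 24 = (h - 4)*(h^2 - 5*h + 6) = (h - 4)*(h - 2)*(h - 3)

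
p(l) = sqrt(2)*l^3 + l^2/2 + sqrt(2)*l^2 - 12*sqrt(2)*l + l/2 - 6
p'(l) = 3*sqrt(2)*l^2 + l + 2*sqrt(2)*l - 12*sqrt(2) + 1/2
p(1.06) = -19.62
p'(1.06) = -7.65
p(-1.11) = 12.71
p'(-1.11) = -15.49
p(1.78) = -21.28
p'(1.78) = 3.79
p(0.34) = -11.32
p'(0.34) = -14.68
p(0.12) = -7.95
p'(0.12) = -15.95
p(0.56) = -14.37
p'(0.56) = -13.00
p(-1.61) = 19.58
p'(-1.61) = -11.64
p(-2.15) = 24.21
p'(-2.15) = -5.09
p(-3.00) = 22.46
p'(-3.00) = 10.23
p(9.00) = 1031.78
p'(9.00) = 361.64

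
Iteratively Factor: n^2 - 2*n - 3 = (n - 3)*(n + 1)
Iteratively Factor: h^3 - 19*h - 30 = (h + 2)*(h^2 - 2*h - 15) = (h - 5)*(h + 2)*(h + 3)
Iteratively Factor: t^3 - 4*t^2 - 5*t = (t + 1)*(t^2 - 5*t) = (t - 5)*(t + 1)*(t)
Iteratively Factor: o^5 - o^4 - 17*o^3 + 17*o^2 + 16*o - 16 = (o - 1)*(o^4 - 17*o^2 + 16) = (o - 1)^2*(o^3 + o^2 - 16*o - 16) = (o - 1)^2*(o + 4)*(o^2 - 3*o - 4) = (o - 4)*(o - 1)^2*(o + 4)*(o + 1)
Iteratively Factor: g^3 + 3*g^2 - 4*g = (g + 4)*(g^2 - g) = g*(g + 4)*(g - 1)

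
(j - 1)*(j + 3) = j^2 + 2*j - 3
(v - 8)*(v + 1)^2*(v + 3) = v^4 - 3*v^3 - 33*v^2 - 53*v - 24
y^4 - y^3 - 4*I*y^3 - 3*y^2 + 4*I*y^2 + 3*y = y*(y - 1)*(y - 3*I)*(y - I)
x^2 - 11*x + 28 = (x - 7)*(x - 4)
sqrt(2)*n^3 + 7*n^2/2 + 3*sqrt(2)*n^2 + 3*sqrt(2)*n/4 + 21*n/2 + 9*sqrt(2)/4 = (n + 3)*(n + 3*sqrt(2)/2)*(sqrt(2)*n + 1/2)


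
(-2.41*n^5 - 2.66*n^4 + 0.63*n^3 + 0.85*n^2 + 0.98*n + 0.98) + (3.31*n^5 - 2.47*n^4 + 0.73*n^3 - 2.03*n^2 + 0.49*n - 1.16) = 0.9*n^5 - 5.13*n^4 + 1.36*n^3 - 1.18*n^2 + 1.47*n - 0.18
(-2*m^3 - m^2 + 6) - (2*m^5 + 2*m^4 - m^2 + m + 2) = -2*m^5 - 2*m^4 - 2*m^3 - m + 4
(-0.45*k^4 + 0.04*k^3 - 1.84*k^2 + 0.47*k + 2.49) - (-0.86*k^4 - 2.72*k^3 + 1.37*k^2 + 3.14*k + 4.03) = 0.41*k^4 + 2.76*k^3 - 3.21*k^2 - 2.67*k - 1.54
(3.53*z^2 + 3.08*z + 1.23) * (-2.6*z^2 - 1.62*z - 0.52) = -9.178*z^4 - 13.7266*z^3 - 10.0232*z^2 - 3.5942*z - 0.6396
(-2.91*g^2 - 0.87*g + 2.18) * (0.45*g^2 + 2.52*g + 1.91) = -1.3095*g^4 - 7.7247*g^3 - 6.7695*g^2 + 3.8319*g + 4.1638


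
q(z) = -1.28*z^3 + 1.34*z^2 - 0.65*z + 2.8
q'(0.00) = -0.65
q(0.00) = 2.80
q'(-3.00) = -43.25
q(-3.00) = 51.37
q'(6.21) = -132.09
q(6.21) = -256.10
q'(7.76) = -211.09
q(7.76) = -519.68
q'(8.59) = -260.98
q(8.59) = -715.22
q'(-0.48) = -2.82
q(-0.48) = 3.56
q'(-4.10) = -76.19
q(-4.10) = 116.21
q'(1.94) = -9.90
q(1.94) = -2.76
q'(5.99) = -122.38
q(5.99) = -228.11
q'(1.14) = -2.59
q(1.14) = 1.90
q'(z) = -3.84*z^2 + 2.68*z - 0.65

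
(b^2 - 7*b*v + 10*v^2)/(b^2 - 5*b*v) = (b - 2*v)/b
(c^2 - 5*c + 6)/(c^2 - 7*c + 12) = (c - 2)/(c - 4)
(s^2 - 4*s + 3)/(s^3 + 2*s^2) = (s^2 - 4*s + 3)/(s^2*(s + 2))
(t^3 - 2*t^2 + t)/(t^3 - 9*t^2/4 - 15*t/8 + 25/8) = 8*t*(t - 1)/(8*t^2 - 10*t - 25)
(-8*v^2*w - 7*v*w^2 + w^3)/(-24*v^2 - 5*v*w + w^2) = w*(v + w)/(3*v + w)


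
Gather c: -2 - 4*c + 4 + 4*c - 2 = 0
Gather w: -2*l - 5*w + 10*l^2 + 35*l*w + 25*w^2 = 10*l^2 - 2*l + 25*w^2 + w*(35*l - 5)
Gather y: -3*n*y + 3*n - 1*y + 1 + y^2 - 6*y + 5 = 3*n + y^2 + y*(-3*n - 7) + 6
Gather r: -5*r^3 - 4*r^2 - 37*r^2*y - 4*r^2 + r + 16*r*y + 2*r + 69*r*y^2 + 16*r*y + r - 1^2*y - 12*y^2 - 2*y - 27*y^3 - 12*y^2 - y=-5*r^3 + r^2*(-37*y - 8) + r*(69*y^2 + 32*y + 4) - 27*y^3 - 24*y^2 - 4*y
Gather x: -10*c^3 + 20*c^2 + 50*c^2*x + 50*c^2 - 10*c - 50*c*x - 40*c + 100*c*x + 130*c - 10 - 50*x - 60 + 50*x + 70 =-10*c^3 + 70*c^2 + 80*c + x*(50*c^2 + 50*c)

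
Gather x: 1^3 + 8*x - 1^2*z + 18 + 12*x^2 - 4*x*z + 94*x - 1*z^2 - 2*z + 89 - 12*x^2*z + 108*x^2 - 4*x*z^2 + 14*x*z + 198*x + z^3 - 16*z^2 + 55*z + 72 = x^2*(120 - 12*z) + x*(-4*z^2 + 10*z + 300) + z^3 - 17*z^2 + 52*z + 180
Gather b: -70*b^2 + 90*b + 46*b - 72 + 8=-70*b^2 + 136*b - 64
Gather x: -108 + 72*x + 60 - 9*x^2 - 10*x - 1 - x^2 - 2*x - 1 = -10*x^2 + 60*x - 50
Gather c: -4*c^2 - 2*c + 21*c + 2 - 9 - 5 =-4*c^2 + 19*c - 12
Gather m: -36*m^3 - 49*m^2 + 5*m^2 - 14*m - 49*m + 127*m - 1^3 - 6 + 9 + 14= -36*m^3 - 44*m^2 + 64*m + 16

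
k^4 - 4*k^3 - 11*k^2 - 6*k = k*(k - 6)*(k + 1)^2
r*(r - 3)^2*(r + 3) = r^4 - 3*r^3 - 9*r^2 + 27*r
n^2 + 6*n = n*(n + 6)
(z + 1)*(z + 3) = z^2 + 4*z + 3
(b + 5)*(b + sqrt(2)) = b^2 + sqrt(2)*b + 5*b + 5*sqrt(2)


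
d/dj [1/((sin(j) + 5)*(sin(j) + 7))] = -2*(sin(j) + 6)*cos(j)/((sin(j) + 5)^2*(sin(j) + 7)^2)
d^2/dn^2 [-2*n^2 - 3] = -4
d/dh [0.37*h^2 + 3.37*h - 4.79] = 0.74*h + 3.37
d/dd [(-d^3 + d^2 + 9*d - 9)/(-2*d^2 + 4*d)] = (d^4 - 4*d^3 + 11*d^2 - 18*d + 18)/(2*d^2*(d^2 - 4*d + 4))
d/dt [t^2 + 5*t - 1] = 2*t + 5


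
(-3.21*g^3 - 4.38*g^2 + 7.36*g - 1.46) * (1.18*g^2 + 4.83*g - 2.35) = -3.7878*g^5 - 20.6727*g^4 - 4.9271*g^3 + 44.119*g^2 - 24.3478*g + 3.431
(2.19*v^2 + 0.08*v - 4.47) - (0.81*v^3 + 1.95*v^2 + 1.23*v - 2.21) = -0.81*v^3 + 0.24*v^2 - 1.15*v - 2.26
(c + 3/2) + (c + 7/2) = 2*c + 5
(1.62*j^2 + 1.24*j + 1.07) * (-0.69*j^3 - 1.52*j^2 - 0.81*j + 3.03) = -1.1178*j^5 - 3.318*j^4 - 3.9353*j^3 + 2.2778*j^2 + 2.8905*j + 3.2421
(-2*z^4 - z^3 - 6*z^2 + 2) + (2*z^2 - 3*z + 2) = -2*z^4 - z^3 - 4*z^2 - 3*z + 4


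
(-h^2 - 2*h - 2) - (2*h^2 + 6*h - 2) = -3*h^2 - 8*h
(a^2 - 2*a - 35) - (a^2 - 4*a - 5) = 2*a - 30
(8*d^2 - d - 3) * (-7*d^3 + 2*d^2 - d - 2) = -56*d^5 + 23*d^4 + 11*d^3 - 21*d^2 + 5*d + 6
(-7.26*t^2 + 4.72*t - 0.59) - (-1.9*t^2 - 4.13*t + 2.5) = -5.36*t^2 + 8.85*t - 3.09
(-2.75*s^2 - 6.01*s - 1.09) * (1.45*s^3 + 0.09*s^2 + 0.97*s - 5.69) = -3.9875*s^5 - 8.962*s^4 - 4.7889*s^3 + 9.7197*s^2 + 33.1396*s + 6.2021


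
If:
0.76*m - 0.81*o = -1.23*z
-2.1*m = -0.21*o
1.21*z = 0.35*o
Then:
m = 0.00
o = 0.00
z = 0.00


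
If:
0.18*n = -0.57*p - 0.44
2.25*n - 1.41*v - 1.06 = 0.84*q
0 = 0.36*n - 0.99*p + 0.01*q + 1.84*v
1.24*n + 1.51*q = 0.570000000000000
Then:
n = 0.23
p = -0.84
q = 0.19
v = -0.50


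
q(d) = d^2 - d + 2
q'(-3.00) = -7.00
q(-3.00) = 14.00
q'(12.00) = 23.00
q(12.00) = 134.00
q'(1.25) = 1.50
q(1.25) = 2.31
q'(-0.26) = -1.52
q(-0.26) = 2.33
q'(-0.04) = -1.08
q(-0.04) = 2.04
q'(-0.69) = -2.38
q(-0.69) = 3.17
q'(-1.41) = -3.82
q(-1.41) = 5.40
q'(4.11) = 7.22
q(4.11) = 14.78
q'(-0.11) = -1.22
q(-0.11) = 2.12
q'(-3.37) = -7.74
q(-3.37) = 16.73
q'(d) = 2*d - 1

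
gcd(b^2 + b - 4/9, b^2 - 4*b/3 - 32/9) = b + 4/3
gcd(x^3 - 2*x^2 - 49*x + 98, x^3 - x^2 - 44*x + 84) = x^2 + 5*x - 14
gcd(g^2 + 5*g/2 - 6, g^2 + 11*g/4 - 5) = g + 4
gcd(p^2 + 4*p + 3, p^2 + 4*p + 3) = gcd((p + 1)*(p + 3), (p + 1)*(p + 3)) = p^2 + 4*p + 3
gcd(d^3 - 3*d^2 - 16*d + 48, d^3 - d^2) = 1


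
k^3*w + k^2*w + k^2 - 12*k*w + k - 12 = (k - 3)*(k + 4)*(k*w + 1)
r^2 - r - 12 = (r - 4)*(r + 3)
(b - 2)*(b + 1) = b^2 - b - 2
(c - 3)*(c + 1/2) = c^2 - 5*c/2 - 3/2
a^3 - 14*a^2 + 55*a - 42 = (a - 7)*(a - 6)*(a - 1)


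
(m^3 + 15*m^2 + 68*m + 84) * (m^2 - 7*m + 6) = m^5 + 8*m^4 - 31*m^3 - 302*m^2 - 180*m + 504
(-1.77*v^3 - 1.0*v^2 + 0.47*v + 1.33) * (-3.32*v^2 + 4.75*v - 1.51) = 5.8764*v^5 - 5.0875*v^4 - 3.6377*v^3 - 0.673100000000001*v^2 + 5.6078*v - 2.0083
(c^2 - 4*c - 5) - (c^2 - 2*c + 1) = -2*c - 6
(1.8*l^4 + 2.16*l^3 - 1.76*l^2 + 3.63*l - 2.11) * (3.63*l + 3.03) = 6.534*l^5 + 13.2948*l^4 + 0.156000000000001*l^3 + 7.8441*l^2 + 3.3396*l - 6.3933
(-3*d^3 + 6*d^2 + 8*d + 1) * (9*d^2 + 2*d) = -27*d^5 + 48*d^4 + 84*d^3 + 25*d^2 + 2*d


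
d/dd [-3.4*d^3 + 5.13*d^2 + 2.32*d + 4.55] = -10.2*d^2 + 10.26*d + 2.32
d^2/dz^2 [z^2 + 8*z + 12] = 2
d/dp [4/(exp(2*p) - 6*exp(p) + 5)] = 8*(3 - exp(p))*exp(p)/(exp(2*p) - 6*exp(p) + 5)^2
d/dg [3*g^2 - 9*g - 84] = 6*g - 9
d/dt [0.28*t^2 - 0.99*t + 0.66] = 0.56*t - 0.99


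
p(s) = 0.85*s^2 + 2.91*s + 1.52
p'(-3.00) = -2.19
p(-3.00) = 0.44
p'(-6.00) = -7.29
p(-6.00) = 14.66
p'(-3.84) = -3.62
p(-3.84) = 2.88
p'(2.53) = 7.21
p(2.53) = 14.32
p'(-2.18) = -0.80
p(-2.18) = -0.78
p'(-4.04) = -3.96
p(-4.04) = 3.64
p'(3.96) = 9.64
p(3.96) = 26.37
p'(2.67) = 7.45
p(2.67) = 15.35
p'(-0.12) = 2.71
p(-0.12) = 1.18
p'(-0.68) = 1.75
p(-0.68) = -0.07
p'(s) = 1.7*s + 2.91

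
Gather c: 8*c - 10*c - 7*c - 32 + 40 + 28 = 36 - 9*c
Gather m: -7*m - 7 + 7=-7*m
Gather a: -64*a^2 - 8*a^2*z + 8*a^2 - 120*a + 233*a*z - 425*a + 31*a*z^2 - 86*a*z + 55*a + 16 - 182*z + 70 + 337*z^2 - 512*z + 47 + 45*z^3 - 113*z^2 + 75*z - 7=a^2*(-8*z - 56) + a*(31*z^2 + 147*z - 490) + 45*z^3 + 224*z^2 - 619*z + 126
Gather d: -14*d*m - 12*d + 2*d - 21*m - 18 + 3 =d*(-14*m - 10) - 21*m - 15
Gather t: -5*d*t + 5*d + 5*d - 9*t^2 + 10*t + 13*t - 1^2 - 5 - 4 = 10*d - 9*t^2 + t*(23 - 5*d) - 10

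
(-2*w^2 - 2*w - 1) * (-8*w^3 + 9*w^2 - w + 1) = 16*w^5 - 2*w^4 - 8*w^3 - 9*w^2 - w - 1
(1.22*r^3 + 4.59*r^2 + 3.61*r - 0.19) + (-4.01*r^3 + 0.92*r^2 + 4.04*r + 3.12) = -2.79*r^3 + 5.51*r^2 + 7.65*r + 2.93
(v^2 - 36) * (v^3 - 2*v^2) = v^5 - 2*v^4 - 36*v^3 + 72*v^2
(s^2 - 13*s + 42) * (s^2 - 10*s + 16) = s^4 - 23*s^3 + 188*s^2 - 628*s + 672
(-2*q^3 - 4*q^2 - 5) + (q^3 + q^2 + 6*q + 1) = -q^3 - 3*q^2 + 6*q - 4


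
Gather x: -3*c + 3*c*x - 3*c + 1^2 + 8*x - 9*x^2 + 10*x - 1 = -6*c - 9*x^2 + x*(3*c + 18)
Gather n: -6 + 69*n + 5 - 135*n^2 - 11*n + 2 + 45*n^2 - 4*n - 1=-90*n^2 + 54*n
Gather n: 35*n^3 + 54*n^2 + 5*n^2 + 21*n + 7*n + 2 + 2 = 35*n^3 + 59*n^2 + 28*n + 4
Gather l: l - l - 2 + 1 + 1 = 0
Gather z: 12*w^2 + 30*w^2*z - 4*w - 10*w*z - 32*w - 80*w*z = 12*w^2 - 36*w + z*(30*w^2 - 90*w)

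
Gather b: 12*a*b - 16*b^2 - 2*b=-16*b^2 + b*(12*a - 2)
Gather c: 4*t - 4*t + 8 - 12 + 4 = 0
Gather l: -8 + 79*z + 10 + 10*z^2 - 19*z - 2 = 10*z^2 + 60*z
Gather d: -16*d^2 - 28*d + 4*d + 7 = -16*d^2 - 24*d + 7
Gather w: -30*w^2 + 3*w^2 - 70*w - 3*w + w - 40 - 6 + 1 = -27*w^2 - 72*w - 45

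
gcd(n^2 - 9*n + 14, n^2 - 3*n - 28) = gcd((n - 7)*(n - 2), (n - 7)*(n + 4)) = n - 7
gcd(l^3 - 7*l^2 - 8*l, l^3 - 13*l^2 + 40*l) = l^2 - 8*l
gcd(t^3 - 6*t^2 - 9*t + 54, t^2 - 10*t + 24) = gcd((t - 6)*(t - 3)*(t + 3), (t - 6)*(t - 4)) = t - 6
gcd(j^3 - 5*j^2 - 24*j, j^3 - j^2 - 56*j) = j^2 - 8*j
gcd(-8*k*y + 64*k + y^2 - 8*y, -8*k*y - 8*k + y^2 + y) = -8*k + y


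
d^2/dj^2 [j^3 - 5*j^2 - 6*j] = 6*j - 10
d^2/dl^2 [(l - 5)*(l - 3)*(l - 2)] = 6*l - 20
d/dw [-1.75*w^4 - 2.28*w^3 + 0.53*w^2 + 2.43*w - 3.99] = -7.0*w^3 - 6.84*w^2 + 1.06*w + 2.43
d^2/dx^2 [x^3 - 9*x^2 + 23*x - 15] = 6*x - 18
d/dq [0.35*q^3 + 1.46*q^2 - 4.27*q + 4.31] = 1.05*q^2 + 2.92*q - 4.27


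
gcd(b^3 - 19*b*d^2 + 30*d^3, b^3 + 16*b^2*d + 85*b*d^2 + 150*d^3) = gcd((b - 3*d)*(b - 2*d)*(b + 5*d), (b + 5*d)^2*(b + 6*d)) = b + 5*d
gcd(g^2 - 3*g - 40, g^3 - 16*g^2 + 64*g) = g - 8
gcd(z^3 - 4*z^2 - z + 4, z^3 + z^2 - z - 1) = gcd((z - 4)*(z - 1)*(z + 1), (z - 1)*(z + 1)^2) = z^2 - 1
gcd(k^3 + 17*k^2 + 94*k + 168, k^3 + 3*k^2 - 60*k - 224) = k^2 + 11*k + 28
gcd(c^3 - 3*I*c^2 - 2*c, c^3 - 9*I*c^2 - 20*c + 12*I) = c^2 - 3*I*c - 2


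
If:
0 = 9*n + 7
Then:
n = -7/9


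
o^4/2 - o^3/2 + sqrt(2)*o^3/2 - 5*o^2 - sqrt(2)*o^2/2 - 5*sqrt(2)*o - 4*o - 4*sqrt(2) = (o/2 + 1)*(o - 4)*(o + 1)*(o + sqrt(2))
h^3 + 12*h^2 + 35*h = h*(h + 5)*(h + 7)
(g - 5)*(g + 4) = g^2 - g - 20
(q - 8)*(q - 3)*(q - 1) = q^3 - 12*q^2 + 35*q - 24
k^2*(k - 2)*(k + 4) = k^4 + 2*k^3 - 8*k^2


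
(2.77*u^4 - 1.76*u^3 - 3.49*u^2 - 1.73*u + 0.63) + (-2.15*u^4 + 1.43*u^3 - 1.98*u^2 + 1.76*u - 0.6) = 0.62*u^4 - 0.33*u^3 - 5.47*u^2 + 0.03*u + 0.03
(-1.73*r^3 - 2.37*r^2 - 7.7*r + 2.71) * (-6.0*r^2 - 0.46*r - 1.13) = 10.38*r^5 + 15.0158*r^4 + 49.2451*r^3 - 10.0399*r^2 + 7.4544*r - 3.0623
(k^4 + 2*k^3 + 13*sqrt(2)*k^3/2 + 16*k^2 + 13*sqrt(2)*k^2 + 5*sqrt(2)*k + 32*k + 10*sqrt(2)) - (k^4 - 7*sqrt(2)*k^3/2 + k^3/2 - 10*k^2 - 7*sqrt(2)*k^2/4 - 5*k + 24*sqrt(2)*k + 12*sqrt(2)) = 3*k^3/2 + 10*sqrt(2)*k^3 + 59*sqrt(2)*k^2/4 + 26*k^2 - 19*sqrt(2)*k + 37*k - 2*sqrt(2)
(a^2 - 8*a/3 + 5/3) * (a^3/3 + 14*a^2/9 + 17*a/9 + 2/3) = a^5/3 + 2*a^4/3 - 46*a^3/27 - 16*a^2/9 + 37*a/27 + 10/9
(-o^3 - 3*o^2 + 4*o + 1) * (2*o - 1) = -2*o^4 - 5*o^3 + 11*o^2 - 2*o - 1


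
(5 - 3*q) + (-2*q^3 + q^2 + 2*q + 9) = -2*q^3 + q^2 - q + 14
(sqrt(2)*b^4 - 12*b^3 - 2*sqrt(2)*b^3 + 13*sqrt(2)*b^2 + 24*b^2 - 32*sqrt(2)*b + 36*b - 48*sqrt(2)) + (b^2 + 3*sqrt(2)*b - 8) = sqrt(2)*b^4 - 12*b^3 - 2*sqrt(2)*b^3 + 13*sqrt(2)*b^2 + 25*b^2 - 29*sqrt(2)*b + 36*b - 48*sqrt(2) - 8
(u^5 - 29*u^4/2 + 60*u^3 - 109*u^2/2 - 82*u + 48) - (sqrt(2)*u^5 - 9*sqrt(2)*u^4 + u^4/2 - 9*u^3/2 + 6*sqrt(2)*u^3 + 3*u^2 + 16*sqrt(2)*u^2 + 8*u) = -sqrt(2)*u^5 + u^5 - 15*u^4 + 9*sqrt(2)*u^4 - 6*sqrt(2)*u^3 + 129*u^3/2 - 115*u^2/2 - 16*sqrt(2)*u^2 - 90*u + 48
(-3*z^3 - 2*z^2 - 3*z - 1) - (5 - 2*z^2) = -3*z^3 - 3*z - 6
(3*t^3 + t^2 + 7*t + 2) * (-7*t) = -21*t^4 - 7*t^3 - 49*t^2 - 14*t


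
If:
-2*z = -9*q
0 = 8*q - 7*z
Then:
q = 0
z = 0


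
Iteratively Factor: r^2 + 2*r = (r)*(r + 2)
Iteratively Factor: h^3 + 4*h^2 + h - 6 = (h - 1)*(h^2 + 5*h + 6) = (h - 1)*(h + 3)*(h + 2)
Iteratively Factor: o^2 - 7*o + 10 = (o - 2)*(o - 5)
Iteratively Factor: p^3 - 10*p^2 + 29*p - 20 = (p - 4)*(p^2 - 6*p + 5) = (p - 4)*(p - 1)*(p - 5)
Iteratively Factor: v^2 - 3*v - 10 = (v - 5)*(v + 2)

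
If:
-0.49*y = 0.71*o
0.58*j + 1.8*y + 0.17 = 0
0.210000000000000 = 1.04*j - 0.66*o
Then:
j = 0.28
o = 0.13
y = -0.19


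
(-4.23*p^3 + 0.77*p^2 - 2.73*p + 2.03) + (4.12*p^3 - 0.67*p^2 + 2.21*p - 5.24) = -0.11*p^3 + 0.1*p^2 - 0.52*p - 3.21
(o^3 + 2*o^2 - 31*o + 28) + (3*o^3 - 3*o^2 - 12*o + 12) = 4*o^3 - o^2 - 43*o + 40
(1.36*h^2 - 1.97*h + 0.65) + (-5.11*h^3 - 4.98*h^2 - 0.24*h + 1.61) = -5.11*h^3 - 3.62*h^2 - 2.21*h + 2.26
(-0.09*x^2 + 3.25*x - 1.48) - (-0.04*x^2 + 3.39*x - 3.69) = -0.05*x^2 - 0.14*x + 2.21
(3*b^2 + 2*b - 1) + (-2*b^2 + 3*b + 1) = b^2 + 5*b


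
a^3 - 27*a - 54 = (a - 6)*(a + 3)^2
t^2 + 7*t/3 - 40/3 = (t - 8/3)*(t + 5)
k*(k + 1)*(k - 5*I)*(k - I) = k^4 + k^3 - 6*I*k^3 - 5*k^2 - 6*I*k^2 - 5*k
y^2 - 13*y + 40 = (y - 8)*(y - 5)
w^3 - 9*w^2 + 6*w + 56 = (w - 7)*(w - 4)*(w + 2)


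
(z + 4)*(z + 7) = z^2 + 11*z + 28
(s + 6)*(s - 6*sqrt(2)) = s^2 - 6*sqrt(2)*s + 6*s - 36*sqrt(2)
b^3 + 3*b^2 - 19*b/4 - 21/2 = (b - 2)*(b + 3/2)*(b + 7/2)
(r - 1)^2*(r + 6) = r^3 + 4*r^2 - 11*r + 6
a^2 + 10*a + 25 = (a + 5)^2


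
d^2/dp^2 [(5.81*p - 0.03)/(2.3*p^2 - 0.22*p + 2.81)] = ((2.6944 - 80.178*p)*(2.3*p^2 - 0.22*p + 2.81) + (4.6*p - 0.22)*(5.81*p - 0.03)*(9.2*p - 0.44))/(2.3*p^2 - 0.22*p + 2.81)^3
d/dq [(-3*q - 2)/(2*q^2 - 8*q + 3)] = (6*q^2 + 8*q - 25)/(4*q^4 - 32*q^3 + 76*q^2 - 48*q + 9)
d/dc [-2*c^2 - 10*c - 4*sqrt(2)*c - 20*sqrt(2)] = -4*c - 10 - 4*sqrt(2)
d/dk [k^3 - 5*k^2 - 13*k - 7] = 3*k^2 - 10*k - 13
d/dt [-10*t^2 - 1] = -20*t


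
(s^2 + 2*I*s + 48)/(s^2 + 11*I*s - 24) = (s - 6*I)/(s + 3*I)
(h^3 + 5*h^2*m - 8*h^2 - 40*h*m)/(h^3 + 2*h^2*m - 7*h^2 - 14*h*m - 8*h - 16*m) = h*(h + 5*m)/(h^2 + 2*h*m + h + 2*m)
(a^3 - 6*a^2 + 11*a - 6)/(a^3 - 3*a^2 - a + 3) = (a - 2)/(a + 1)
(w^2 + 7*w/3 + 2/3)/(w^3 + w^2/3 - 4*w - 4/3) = 1/(w - 2)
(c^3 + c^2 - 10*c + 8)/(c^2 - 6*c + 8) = (c^2 + 3*c - 4)/(c - 4)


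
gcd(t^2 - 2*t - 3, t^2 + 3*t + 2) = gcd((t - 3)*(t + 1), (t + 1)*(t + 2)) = t + 1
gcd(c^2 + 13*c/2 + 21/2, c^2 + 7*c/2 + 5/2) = 1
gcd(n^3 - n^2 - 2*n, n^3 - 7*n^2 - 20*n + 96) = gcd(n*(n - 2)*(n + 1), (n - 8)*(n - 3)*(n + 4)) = 1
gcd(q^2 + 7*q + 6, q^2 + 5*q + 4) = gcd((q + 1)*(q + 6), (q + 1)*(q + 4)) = q + 1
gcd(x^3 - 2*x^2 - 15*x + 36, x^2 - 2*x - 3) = x - 3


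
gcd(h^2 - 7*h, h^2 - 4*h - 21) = h - 7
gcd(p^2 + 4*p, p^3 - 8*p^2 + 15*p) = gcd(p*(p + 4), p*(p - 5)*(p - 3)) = p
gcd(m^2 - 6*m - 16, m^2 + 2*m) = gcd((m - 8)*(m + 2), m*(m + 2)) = m + 2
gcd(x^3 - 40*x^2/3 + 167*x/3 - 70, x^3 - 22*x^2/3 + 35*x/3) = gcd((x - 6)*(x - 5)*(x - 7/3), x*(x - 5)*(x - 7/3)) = x^2 - 22*x/3 + 35/3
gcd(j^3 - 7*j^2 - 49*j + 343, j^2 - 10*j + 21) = j - 7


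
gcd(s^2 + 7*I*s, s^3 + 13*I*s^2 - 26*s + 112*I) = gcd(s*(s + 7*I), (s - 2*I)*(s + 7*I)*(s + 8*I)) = s + 7*I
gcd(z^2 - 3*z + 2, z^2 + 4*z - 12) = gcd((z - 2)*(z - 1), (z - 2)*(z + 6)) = z - 2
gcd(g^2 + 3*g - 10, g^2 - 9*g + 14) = g - 2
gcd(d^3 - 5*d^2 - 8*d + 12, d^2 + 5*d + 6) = d + 2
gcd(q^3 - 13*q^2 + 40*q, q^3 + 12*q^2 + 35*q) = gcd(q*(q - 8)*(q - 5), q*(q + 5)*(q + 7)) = q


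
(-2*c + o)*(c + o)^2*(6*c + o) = -12*c^4 - 20*c^3*o - 3*c^2*o^2 + 6*c*o^3 + o^4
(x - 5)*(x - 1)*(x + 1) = x^3 - 5*x^2 - x + 5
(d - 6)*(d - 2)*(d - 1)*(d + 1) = d^4 - 8*d^3 + 11*d^2 + 8*d - 12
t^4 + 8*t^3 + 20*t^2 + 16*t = t*(t + 2)^2*(t + 4)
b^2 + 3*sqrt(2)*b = b*(b + 3*sqrt(2))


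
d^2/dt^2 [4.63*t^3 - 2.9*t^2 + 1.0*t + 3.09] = 27.78*t - 5.8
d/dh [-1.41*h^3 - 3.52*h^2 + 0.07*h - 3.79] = -4.23*h^2 - 7.04*h + 0.07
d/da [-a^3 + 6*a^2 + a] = -3*a^2 + 12*a + 1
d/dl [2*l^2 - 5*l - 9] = 4*l - 5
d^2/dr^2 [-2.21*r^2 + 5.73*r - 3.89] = -4.42000000000000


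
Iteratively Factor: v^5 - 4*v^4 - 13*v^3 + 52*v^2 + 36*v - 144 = (v - 3)*(v^4 - v^3 - 16*v^2 + 4*v + 48) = (v - 4)*(v - 3)*(v^3 + 3*v^2 - 4*v - 12) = (v - 4)*(v - 3)*(v - 2)*(v^2 + 5*v + 6) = (v - 4)*(v - 3)*(v - 2)*(v + 3)*(v + 2)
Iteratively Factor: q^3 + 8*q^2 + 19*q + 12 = (q + 1)*(q^2 + 7*q + 12) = (q + 1)*(q + 4)*(q + 3)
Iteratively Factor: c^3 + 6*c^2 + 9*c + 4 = (c + 4)*(c^2 + 2*c + 1) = (c + 1)*(c + 4)*(c + 1)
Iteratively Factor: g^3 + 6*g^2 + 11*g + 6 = (g + 2)*(g^2 + 4*g + 3) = (g + 1)*(g + 2)*(g + 3)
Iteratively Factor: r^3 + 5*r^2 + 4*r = (r + 4)*(r^2 + r) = (r + 1)*(r + 4)*(r)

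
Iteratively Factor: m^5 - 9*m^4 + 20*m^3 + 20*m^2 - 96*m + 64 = (m + 2)*(m^4 - 11*m^3 + 42*m^2 - 64*m + 32) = (m - 1)*(m + 2)*(m^3 - 10*m^2 + 32*m - 32) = (m - 4)*(m - 1)*(m + 2)*(m^2 - 6*m + 8) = (m - 4)*(m - 2)*(m - 1)*(m + 2)*(m - 4)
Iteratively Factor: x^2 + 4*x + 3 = (x + 3)*(x + 1)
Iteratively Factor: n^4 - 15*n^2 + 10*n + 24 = (n + 1)*(n^3 - n^2 - 14*n + 24) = (n + 1)*(n + 4)*(n^2 - 5*n + 6) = (n - 2)*(n + 1)*(n + 4)*(n - 3)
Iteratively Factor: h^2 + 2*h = (h)*(h + 2)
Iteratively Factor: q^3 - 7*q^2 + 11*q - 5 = (q - 1)*(q^2 - 6*q + 5) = (q - 5)*(q - 1)*(q - 1)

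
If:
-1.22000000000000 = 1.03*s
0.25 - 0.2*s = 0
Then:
No Solution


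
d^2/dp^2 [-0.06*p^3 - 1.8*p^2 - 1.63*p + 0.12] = -0.36*p - 3.6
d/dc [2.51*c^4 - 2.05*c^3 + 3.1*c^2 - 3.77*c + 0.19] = 10.04*c^3 - 6.15*c^2 + 6.2*c - 3.77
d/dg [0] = 0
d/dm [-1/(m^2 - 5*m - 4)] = (2*m - 5)/(-m^2 + 5*m + 4)^2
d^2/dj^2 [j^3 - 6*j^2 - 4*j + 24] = 6*j - 12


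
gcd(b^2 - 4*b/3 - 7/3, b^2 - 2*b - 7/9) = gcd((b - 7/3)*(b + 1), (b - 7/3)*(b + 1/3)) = b - 7/3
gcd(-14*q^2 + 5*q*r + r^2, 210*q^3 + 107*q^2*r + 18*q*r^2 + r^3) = 7*q + r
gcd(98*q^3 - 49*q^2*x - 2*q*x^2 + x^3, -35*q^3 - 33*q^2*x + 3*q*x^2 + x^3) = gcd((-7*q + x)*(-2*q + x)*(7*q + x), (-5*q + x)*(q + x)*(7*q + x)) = 7*q + x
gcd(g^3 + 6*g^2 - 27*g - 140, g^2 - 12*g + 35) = g - 5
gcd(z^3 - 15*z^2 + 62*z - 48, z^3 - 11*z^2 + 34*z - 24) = z^2 - 7*z + 6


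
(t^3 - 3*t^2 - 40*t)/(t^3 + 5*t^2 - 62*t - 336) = t*(t + 5)/(t^2 + 13*t + 42)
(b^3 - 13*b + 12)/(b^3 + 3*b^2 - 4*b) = (b - 3)/b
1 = 1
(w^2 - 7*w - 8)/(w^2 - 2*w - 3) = (w - 8)/(w - 3)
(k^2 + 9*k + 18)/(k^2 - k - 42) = (k + 3)/(k - 7)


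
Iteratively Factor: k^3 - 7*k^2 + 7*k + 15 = (k + 1)*(k^2 - 8*k + 15) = (k - 3)*(k + 1)*(k - 5)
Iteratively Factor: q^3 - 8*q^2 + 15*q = (q)*(q^2 - 8*q + 15) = q*(q - 5)*(q - 3)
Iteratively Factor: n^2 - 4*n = (n)*(n - 4)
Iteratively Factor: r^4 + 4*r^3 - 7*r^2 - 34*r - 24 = (r + 1)*(r^3 + 3*r^2 - 10*r - 24) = (r - 3)*(r + 1)*(r^2 + 6*r + 8) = (r - 3)*(r + 1)*(r + 2)*(r + 4)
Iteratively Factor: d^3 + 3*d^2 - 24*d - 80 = (d - 5)*(d^2 + 8*d + 16) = (d - 5)*(d + 4)*(d + 4)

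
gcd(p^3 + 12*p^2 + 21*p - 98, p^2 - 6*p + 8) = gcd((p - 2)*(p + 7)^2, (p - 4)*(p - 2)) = p - 2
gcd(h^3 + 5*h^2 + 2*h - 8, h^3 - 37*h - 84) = h + 4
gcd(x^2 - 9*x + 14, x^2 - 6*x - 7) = x - 7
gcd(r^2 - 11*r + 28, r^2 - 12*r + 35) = r - 7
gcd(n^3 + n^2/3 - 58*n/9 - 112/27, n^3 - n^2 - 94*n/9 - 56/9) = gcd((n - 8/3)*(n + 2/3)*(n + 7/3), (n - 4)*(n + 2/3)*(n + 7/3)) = n^2 + 3*n + 14/9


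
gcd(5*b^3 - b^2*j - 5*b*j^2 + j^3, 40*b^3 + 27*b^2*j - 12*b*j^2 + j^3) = 5*b^2 + 4*b*j - j^2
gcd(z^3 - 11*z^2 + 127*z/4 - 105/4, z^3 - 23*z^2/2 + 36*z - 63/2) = z^2 - 17*z/2 + 21/2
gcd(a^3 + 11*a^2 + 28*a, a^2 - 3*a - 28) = a + 4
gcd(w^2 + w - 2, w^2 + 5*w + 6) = w + 2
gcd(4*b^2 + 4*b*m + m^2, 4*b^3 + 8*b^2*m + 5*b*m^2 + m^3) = 4*b^2 + 4*b*m + m^2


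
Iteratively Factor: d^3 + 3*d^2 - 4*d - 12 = (d + 2)*(d^2 + d - 6) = (d - 2)*(d + 2)*(d + 3)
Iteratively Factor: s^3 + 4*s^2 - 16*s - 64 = (s + 4)*(s^2 - 16) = (s - 4)*(s + 4)*(s + 4)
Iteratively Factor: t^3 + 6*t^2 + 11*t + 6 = (t + 3)*(t^2 + 3*t + 2) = (t + 1)*(t + 3)*(t + 2)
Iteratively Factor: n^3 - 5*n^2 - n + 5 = (n + 1)*(n^2 - 6*n + 5) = (n - 5)*(n + 1)*(n - 1)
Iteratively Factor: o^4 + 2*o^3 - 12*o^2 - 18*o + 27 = (o + 3)*(o^3 - o^2 - 9*o + 9) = (o + 3)^2*(o^2 - 4*o + 3) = (o - 3)*(o + 3)^2*(o - 1)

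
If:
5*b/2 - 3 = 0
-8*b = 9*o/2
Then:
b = 6/5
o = -32/15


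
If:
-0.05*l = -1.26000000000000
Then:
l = 25.20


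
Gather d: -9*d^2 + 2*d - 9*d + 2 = -9*d^2 - 7*d + 2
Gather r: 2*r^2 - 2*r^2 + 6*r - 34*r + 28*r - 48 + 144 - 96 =0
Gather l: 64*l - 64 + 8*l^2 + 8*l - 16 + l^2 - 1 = 9*l^2 + 72*l - 81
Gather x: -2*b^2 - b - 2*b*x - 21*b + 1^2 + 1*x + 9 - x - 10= -2*b^2 - 2*b*x - 22*b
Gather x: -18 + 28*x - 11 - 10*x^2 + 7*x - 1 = -10*x^2 + 35*x - 30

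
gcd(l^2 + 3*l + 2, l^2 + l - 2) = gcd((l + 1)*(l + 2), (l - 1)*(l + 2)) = l + 2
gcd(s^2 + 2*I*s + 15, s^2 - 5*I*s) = 1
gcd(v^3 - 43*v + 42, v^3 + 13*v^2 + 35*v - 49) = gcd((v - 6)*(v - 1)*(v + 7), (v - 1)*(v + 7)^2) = v^2 + 6*v - 7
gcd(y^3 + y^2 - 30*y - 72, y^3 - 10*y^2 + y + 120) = y + 3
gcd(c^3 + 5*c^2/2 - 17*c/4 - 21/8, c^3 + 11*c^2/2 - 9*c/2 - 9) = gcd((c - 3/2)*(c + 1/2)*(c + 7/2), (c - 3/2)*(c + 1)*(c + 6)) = c - 3/2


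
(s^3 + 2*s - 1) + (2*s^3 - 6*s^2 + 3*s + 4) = 3*s^3 - 6*s^2 + 5*s + 3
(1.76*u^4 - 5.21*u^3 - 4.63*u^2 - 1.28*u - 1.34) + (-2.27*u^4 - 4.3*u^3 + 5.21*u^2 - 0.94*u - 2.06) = -0.51*u^4 - 9.51*u^3 + 0.58*u^2 - 2.22*u - 3.4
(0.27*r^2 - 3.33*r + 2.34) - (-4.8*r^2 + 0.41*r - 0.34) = 5.07*r^2 - 3.74*r + 2.68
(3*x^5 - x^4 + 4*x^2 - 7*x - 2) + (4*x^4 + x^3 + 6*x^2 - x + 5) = 3*x^5 + 3*x^4 + x^3 + 10*x^2 - 8*x + 3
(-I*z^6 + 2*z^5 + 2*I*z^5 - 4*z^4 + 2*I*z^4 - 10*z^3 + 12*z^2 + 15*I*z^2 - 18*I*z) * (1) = -I*z^6 + 2*z^5 + 2*I*z^5 - 4*z^4 + 2*I*z^4 - 10*z^3 + 12*z^2 + 15*I*z^2 - 18*I*z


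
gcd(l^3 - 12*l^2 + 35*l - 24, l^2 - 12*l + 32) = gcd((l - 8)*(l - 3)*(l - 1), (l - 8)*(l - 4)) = l - 8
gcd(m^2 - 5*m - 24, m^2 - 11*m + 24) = m - 8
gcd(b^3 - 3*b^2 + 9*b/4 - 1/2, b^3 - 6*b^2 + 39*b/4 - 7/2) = b^2 - 5*b/2 + 1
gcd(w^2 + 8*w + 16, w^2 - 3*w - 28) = w + 4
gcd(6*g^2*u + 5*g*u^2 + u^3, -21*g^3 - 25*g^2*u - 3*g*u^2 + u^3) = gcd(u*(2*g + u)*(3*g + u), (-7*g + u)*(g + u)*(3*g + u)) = 3*g + u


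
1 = 1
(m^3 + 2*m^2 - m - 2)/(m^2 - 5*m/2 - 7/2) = 2*(m^2 + m - 2)/(2*m - 7)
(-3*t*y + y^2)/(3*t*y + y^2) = (-3*t + y)/(3*t + y)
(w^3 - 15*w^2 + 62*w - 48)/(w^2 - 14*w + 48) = w - 1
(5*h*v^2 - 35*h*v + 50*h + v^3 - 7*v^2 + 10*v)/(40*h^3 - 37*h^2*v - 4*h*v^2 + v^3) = (v^2 - 7*v + 10)/(8*h^2 - 9*h*v + v^2)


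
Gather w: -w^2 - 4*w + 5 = -w^2 - 4*w + 5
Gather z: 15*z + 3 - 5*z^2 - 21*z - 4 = -5*z^2 - 6*z - 1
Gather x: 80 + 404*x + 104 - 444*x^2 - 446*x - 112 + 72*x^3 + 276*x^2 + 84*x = 72*x^3 - 168*x^2 + 42*x + 72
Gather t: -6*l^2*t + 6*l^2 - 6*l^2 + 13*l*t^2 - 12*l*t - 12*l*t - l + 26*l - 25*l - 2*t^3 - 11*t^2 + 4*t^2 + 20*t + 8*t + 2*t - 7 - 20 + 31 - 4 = -2*t^3 + t^2*(13*l - 7) + t*(-6*l^2 - 24*l + 30)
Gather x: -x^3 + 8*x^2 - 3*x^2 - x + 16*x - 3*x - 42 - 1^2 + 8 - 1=-x^3 + 5*x^2 + 12*x - 36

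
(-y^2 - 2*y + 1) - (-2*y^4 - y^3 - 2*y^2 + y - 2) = 2*y^4 + y^3 + y^2 - 3*y + 3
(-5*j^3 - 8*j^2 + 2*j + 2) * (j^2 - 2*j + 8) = -5*j^5 + 2*j^4 - 22*j^3 - 66*j^2 + 12*j + 16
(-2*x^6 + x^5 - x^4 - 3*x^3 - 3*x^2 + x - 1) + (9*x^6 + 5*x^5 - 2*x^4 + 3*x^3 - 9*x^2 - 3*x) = 7*x^6 + 6*x^5 - 3*x^4 - 12*x^2 - 2*x - 1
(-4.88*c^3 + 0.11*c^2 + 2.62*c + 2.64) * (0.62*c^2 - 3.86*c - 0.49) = -3.0256*c^5 + 18.905*c^4 + 3.591*c^3 - 8.5303*c^2 - 11.4742*c - 1.2936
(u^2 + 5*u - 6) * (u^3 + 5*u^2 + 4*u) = u^5 + 10*u^4 + 23*u^3 - 10*u^2 - 24*u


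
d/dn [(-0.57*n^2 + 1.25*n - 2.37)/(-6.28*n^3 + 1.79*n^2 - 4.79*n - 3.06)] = (-3.5796*n^4 + 15.7*n^3 - 44.158*n^2 + 11.973*n - 15.1773)/(39.4384*n^6 - 22.4824*n^5 + 63.3665*n^4 + 21.2854*n^3 + 11.9893*n^2 + 29.3148*n + 9.3636)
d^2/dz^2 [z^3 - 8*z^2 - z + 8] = 6*z - 16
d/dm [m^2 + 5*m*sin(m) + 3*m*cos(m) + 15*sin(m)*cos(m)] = -3*m*sin(m) + 5*m*cos(m) + 2*m + 5*sin(m) + 3*cos(m) + 15*cos(2*m)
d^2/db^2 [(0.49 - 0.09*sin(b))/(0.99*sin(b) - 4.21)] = (-0.105138*sin(b)^2 - 0.447102*sin(b) + 0.210276)/(0.970299*sin(b)^3 - 12.378663*sin(b)^2 + 52.640577*sin(b) - 74.618461)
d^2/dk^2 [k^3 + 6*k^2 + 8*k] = 6*k + 12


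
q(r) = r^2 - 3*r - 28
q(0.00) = -28.00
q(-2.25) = -16.19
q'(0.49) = -2.02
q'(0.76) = -1.48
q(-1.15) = -23.23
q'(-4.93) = -12.86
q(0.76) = -29.70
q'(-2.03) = -7.06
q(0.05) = -28.15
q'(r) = 2*r - 3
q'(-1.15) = -5.30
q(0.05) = -28.15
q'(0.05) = -2.90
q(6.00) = -10.00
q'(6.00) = 9.00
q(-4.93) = 11.09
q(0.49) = -29.23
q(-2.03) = -17.79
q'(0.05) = -2.90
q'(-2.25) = -7.50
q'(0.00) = -3.00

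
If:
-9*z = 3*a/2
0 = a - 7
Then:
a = 7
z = -7/6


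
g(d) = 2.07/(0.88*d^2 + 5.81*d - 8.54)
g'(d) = 2.07*(-1.76*d - 5.81)/(0.88*d^2 + 5.81*d - 8.54)^2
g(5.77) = 0.04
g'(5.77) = -0.01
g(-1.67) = -0.13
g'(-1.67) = -0.02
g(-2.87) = -0.12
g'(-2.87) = -0.00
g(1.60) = 0.69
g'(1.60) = -1.97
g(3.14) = 0.11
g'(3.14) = -0.07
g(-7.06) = -0.36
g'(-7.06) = 0.42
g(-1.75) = -0.13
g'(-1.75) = -0.02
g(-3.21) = -0.11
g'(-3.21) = -0.00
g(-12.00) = 0.04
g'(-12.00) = 0.01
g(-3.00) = -0.11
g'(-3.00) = -0.00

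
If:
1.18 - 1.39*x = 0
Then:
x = 0.85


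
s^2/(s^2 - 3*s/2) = 2*s/(2*s - 3)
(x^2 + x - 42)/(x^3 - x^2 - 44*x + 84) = 1/(x - 2)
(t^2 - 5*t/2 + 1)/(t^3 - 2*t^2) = (t - 1/2)/t^2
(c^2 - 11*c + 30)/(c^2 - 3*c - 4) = (-c^2 + 11*c - 30)/(-c^2 + 3*c + 4)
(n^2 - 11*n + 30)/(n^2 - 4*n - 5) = (n - 6)/(n + 1)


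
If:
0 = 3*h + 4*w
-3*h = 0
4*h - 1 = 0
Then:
No Solution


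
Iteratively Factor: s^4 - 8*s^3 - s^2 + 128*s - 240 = (s - 4)*(s^3 - 4*s^2 - 17*s + 60) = (s - 4)*(s - 3)*(s^2 - s - 20) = (s - 5)*(s - 4)*(s - 3)*(s + 4)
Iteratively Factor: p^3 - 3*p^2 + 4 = (p - 2)*(p^2 - p - 2) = (p - 2)*(p + 1)*(p - 2)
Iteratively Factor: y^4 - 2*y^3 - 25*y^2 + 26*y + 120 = (y + 2)*(y^3 - 4*y^2 - 17*y + 60) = (y + 2)*(y + 4)*(y^2 - 8*y + 15) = (y - 5)*(y + 2)*(y + 4)*(y - 3)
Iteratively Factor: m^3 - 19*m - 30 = (m - 5)*(m^2 + 5*m + 6) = (m - 5)*(m + 3)*(m + 2)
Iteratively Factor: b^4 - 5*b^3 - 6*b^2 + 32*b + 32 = (b + 1)*(b^3 - 6*b^2 + 32) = (b - 4)*(b + 1)*(b^2 - 2*b - 8) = (b - 4)*(b + 1)*(b + 2)*(b - 4)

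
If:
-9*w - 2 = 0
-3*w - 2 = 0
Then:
No Solution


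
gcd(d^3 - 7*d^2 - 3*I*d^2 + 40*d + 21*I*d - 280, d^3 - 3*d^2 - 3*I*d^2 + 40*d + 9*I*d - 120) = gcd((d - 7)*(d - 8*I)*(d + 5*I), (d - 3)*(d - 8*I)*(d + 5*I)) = d^2 - 3*I*d + 40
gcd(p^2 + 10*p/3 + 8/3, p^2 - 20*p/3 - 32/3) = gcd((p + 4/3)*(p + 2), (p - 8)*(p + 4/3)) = p + 4/3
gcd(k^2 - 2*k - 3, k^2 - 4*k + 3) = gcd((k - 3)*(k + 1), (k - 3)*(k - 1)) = k - 3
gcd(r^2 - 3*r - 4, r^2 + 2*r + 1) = r + 1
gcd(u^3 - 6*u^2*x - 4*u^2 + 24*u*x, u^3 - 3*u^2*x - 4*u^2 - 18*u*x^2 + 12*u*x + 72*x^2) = -u^2 + 6*u*x + 4*u - 24*x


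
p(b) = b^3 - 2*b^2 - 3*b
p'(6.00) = 81.00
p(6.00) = 126.00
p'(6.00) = 81.00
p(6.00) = 126.00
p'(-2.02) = 17.32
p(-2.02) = -10.34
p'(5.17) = 56.51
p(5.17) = 69.22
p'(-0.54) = 0.03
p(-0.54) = 0.88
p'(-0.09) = -2.62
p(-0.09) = 0.25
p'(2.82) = 9.58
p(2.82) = -1.94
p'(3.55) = 20.61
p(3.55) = 8.88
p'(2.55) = 6.31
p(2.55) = -4.07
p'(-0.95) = 3.51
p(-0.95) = 0.19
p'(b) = 3*b^2 - 4*b - 3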